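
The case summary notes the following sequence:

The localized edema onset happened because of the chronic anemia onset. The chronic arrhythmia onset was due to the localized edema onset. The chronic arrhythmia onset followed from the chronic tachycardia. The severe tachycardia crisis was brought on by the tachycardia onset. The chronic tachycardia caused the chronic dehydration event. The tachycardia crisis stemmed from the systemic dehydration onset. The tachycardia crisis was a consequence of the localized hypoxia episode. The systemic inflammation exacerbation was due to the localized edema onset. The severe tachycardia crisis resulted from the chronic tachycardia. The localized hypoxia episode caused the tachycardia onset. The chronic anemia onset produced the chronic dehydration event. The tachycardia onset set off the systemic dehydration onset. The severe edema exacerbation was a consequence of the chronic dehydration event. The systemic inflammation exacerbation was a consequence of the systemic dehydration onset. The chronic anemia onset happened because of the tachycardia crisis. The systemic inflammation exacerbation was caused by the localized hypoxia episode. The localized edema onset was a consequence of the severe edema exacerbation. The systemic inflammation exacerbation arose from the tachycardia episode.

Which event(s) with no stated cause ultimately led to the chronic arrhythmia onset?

the chronic tachycardia, the localized hypoxia episode

Tracing upstream from the chronic arrhythmia onset: the chronic arrhythmia onset ← the localized edema onset ← the chronic anemia onset ← the tachycardia crisis ← the localized hypoxia episode.
A separate upstream branch: the chronic arrhythmia onset ← the chronic tachycardia.
Each of those chain origins has no stated cause.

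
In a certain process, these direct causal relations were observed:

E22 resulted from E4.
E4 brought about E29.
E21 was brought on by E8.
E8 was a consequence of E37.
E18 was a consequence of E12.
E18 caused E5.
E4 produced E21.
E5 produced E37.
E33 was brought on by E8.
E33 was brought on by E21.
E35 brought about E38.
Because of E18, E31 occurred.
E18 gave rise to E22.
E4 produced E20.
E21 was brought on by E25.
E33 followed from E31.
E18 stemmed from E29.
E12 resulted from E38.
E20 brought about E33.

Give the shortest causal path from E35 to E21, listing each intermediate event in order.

E35 → E38 → E12 → E18 → E5 → E37 → E8 → E21

E35 → E38
E38 → E12
E12 → E18
E18 → E5
E5 → E37
E37 → E8
E8 → E21
Length: 7 steps.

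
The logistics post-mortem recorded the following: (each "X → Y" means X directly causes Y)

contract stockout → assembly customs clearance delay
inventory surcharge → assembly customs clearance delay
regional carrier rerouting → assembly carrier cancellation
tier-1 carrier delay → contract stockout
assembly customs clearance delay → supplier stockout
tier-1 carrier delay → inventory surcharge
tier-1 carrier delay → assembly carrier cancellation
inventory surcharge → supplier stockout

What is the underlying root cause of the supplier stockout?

Tracing upstream from the supplier stockout: the supplier stockout ← the inventory surcharge ← the tier-1 carrier delay.
The tier-1 carrier delay has no stated cause, so it is the root.

the tier-1 carrier delay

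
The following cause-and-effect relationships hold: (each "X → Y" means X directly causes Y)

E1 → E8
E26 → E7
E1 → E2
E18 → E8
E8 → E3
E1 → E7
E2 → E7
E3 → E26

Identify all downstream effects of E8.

Direct effects: E3.
2 steps out: E26.
3 steps out: E7.
Not reachable from it: E1, E2, E18.

E26, E3, E7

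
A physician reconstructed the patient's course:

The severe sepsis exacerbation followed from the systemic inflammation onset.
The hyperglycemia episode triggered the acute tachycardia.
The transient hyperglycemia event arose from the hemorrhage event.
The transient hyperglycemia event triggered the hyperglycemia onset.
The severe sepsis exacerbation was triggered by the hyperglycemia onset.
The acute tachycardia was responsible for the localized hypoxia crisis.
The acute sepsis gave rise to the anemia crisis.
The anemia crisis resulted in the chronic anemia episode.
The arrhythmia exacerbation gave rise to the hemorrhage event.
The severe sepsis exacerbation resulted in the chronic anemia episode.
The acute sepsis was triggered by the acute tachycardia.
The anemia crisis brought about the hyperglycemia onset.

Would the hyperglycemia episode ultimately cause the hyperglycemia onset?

There is a causal chain: the hyperglycemia episode → the acute tachycardia → the acute sepsis → the anemia crisis → the hyperglycemia onset.

Yes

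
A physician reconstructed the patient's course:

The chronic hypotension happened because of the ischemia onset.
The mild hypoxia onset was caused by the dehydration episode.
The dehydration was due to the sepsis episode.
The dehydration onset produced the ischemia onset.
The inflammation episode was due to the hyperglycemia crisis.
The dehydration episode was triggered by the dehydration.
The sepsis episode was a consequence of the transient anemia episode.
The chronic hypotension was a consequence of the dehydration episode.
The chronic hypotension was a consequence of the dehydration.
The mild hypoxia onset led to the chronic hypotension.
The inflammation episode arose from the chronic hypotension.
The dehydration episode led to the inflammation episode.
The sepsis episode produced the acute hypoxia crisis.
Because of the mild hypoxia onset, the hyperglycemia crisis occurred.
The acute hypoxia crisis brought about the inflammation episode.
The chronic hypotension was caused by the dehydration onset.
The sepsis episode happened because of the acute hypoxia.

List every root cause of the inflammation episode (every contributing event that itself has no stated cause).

the acute hypoxia, the dehydration onset, the transient anemia episode

Tracing upstream from the inflammation episode: the inflammation episode ← the acute hypoxia crisis ← the sepsis episode ← the transient anemia episode.
A separate upstream branch: the inflammation episode ← the chronic hypotension ← the dehydration onset.
A separate upstream branch: the inflammation episode ← the acute hypoxia crisis ← the sepsis episode ← the acute hypoxia.
Each of those chain origins has no stated cause.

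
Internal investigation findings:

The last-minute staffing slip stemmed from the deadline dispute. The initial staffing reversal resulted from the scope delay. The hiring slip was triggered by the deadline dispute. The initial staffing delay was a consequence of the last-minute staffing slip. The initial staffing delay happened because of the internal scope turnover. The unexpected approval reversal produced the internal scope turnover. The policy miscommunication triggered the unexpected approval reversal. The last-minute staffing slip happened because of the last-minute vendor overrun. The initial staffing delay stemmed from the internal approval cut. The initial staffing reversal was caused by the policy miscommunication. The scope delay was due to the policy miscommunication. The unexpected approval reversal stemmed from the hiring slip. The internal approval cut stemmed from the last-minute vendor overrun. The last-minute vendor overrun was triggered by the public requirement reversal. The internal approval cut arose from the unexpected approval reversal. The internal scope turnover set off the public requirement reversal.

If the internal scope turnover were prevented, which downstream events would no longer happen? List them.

the last-minute vendor overrun, the public requirement reversal

Downstream of the internal scope turnover: the public requirement reversal, the last-minute vendor overrun, the internal approval cut, the last-minute staffing slip, the initial staffing delay.
Of those, still caused via another path: the internal approval cut, the last-minute staffing slip, the initial staffing delay.
The remainder have no surviving cause.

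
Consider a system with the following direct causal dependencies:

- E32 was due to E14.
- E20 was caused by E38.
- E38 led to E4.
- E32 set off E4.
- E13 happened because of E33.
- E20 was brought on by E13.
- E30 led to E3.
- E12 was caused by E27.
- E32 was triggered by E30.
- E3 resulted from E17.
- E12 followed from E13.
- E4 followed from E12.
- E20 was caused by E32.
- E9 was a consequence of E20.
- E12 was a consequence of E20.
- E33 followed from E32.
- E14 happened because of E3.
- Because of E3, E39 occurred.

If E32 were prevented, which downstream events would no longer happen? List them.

E13, E33

Downstream of E32: E33, E13, E20, E12, E4, E9.
Of those, still caused via another path: E20, E12, E4, E9.
The remainder have no surviving cause.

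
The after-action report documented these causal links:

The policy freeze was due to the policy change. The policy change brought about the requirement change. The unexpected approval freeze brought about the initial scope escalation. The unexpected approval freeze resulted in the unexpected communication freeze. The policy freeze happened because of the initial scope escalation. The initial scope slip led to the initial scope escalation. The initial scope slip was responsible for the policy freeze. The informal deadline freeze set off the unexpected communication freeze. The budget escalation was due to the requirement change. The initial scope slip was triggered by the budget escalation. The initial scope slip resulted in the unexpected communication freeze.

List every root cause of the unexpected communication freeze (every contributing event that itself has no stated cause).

Tracing upstream from the unexpected communication freeze: the unexpected communication freeze ← the unexpected approval freeze.
A separate upstream branch: the unexpected communication freeze ← the initial scope slip ← the budget escalation ← the requirement change ← the policy change.
A separate upstream branch: the unexpected communication freeze ← the informal deadline freeze.
Each of those chain origins has no stated cause.

the informal deadline freeze, the policy change, the unexpected approval freeze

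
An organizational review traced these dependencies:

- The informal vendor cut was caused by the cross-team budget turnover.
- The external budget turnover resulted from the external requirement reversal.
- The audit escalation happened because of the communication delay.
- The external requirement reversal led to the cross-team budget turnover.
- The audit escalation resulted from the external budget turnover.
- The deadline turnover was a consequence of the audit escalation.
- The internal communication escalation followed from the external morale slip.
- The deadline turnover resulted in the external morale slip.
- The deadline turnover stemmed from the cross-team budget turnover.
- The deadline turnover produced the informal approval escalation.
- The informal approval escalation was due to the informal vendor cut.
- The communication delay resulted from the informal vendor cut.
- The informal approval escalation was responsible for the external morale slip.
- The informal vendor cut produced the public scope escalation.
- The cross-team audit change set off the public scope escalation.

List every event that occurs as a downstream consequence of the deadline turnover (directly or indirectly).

the external morale slip, the informal approval escalation, the internal communication escalation

Direct effects: the informal approval escalation, the external morale slip.
2 steps out: the internal communication escalation.
Not reachable from it: the external requirement reversal, the cross-team budget turnover, the informal vendor cut, the communication delay, the external budget turnover, the public scope escalation, the audit escalation, the cross-team audit change.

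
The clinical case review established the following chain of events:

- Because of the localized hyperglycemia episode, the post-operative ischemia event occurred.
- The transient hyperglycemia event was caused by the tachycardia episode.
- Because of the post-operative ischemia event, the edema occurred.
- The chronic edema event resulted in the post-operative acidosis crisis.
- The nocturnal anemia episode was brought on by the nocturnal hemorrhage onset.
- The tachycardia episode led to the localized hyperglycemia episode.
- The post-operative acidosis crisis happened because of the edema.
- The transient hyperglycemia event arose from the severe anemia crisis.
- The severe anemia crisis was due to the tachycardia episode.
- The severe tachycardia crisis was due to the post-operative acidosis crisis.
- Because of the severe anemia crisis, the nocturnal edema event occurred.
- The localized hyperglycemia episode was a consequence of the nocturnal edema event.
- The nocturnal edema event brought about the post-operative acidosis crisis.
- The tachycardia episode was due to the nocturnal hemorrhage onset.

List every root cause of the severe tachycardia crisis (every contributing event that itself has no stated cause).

Tracing upstream from the severe tachycardia crisis: the severe tachycardia crisis ← the post-operative acidosis crisis ← the nocturnal edema event ← the severe anemia crisis ← the tachycardia episode ← the nocturnal hemorrhage onset.
A separate upstream branch: the severe tachycardia crisis ← the post-operative acidosis crisis ← the chronic edema event.
Each of those chain origins has no stated cause.

the chronic edema event, the nocturnal hemorrhage onset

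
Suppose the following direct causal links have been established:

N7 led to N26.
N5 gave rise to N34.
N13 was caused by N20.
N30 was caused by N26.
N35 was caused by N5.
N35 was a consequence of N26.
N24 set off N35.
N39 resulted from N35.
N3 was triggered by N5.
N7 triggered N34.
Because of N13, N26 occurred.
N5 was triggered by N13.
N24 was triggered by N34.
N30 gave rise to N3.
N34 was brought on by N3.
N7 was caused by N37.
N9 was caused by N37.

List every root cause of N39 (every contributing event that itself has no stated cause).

N20, N37

Tracing upstream from N39: N39 ← N35 ← N26 ← N7 ← N37.
A separate upstream branch: N39 ← N35 ← N26 ← N13 ← N20.
Each of those chain origins has no stated cause.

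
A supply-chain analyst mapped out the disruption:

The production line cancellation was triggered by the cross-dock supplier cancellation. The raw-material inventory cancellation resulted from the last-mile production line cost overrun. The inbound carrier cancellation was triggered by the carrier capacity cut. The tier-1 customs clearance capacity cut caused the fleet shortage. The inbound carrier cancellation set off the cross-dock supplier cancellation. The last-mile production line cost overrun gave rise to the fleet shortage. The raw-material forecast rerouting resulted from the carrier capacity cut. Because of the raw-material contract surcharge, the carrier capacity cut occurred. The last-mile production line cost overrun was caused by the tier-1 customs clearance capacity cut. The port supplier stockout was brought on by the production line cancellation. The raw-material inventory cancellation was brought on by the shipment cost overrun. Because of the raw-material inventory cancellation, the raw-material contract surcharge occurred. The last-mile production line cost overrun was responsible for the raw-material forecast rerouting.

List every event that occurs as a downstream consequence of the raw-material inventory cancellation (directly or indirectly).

Direct effects: the raw-material contract surcharge.
2 steps out: the carrier capacity cut.
3 steps out: the inbound carrier cancellation, the raw-material forecast rerouting.
4 steps out: the cross-dock supplier cancellation.
5 steps out: the production line cancellation.
6 steps out: the port supplier stockout.
Not reachable from it: the tier-1 customs clearance capacity cut, the last-mile production line cost overrun, the fleet shortage, the shipment cost overrun.

the carrier capacity cut, the cross-dock supplier cancellation, the inbound carrier cancellation, the port supplier stockout, the production line cancellation, the raw-material contract surcharge, the raw-material forecast rerouting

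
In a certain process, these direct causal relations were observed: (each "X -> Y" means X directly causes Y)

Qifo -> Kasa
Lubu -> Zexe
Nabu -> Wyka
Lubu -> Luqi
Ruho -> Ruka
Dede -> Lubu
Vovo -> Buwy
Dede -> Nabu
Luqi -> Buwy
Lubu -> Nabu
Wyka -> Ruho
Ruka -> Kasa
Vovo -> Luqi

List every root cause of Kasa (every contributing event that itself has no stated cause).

Tracing upstream from Kasa: Kasa ← Ruka ← Ruho ← Wyka ← Nabu ← Dede.
A separate upstream branch: Kasa ← Qifo.
Each of those chain origins has no stated cause.

Dede, Qifo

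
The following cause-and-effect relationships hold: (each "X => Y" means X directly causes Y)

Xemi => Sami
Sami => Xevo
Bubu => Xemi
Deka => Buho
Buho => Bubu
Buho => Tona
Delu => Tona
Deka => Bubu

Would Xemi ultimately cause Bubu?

Xemi leads to Sami, Xevo; Bubu is not among them.

No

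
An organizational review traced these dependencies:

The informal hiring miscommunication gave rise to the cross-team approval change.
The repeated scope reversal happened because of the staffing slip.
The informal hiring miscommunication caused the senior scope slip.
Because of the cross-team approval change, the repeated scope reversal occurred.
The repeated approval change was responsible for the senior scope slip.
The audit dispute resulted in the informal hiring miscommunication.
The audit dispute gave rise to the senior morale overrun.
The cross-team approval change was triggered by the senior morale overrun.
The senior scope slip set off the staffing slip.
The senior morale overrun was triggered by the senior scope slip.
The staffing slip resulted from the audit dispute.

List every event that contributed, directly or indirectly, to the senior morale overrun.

the audit dispute, the informal hiring miscommunication, the repeated approval change, the senior scope slip

Immediate causes of the senior morale overrun: the audit dispute, the senior scope slip.
Further upstream: the informal hiring miscommunication, the repeated approval change.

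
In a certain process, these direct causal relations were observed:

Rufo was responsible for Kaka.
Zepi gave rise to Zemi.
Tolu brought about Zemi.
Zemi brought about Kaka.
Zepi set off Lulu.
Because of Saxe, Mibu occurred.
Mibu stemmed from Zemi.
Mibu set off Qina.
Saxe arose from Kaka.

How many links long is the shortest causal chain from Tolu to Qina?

Shortest chain: Tolu → Zemi → Mibu → Qina.

3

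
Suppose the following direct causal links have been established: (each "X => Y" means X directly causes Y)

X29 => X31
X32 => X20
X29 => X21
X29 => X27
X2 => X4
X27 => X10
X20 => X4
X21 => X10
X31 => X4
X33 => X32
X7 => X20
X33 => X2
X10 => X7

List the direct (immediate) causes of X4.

X2, X20, X31

Upstream contributors include X29, X33, X32, X27, X21, X10, X7, but only X2, X20, X31 feed directly into X4.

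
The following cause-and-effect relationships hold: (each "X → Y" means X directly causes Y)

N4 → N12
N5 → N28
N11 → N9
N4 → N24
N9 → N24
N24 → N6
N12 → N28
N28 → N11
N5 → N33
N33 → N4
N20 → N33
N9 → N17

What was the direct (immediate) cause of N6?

Upstream contributors include N5, N33, N4, N12, N28, N11, N9, N20, but only N24 feeds directly into N6.

N24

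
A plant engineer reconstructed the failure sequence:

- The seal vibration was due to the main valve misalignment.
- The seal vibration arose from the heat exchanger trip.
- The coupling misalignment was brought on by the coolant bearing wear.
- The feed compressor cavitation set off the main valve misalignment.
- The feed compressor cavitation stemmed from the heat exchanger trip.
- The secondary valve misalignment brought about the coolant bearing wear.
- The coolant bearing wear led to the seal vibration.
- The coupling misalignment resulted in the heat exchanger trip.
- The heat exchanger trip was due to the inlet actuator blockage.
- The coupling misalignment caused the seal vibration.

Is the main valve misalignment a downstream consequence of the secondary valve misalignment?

There is a causal chain: the secondary valve misalignment → the coolant bearing wear → the coupling misalignment → the heat exchanger trip → the feed compressor cavitation → the main valve misalignment.

Yes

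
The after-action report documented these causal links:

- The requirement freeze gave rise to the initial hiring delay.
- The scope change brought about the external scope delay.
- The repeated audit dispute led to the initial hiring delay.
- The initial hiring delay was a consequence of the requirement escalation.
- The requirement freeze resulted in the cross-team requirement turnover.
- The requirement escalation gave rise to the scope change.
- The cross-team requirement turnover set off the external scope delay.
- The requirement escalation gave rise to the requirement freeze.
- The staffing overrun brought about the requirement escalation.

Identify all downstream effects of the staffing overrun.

the cross-team requirement turnover, the external scope delay, the initial hiring delay, the requirement escalation, the requirement freeze, the scope change

Direct effects: the requirement escalation.
2 steps out: the requirement freeze, the scope change, the initial hiring delay.
3 steps out: the cross-team requirement turnover, the external scope delay.
Not reachable from it: the repeated audit dispute.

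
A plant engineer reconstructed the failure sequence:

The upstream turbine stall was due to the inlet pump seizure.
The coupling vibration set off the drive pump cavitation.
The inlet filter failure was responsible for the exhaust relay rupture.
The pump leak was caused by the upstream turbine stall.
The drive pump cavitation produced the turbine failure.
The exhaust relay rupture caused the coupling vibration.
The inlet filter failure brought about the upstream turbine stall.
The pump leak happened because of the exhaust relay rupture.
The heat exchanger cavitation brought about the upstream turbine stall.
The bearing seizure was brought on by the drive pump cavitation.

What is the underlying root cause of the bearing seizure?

the inlet filter failure

Tracing upstream from the bearing seizure: the bearing seizure ← the drive pump cavitation ← the coupling vibration ← the exhaust relay rupture ← the inlet filter failure.
The inlet filter failure has no stated cause, so it is the root.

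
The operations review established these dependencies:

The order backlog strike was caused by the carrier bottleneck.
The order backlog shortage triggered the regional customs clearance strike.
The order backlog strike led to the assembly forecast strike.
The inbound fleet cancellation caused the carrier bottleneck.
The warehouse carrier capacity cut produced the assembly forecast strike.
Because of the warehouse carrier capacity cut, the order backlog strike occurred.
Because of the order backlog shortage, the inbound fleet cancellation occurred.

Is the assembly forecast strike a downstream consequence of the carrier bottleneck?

There is a causal chain: the carrier bottleneck → the order backlog strike → the assembly forecast strike.

Yes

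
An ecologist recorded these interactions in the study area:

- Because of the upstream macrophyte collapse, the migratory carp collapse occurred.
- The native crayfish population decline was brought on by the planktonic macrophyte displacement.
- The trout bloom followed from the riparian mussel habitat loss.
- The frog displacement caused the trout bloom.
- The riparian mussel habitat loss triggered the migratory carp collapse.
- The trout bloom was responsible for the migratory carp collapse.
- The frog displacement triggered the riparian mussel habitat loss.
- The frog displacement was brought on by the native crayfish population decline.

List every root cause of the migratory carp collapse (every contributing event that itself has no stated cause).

the planktonic macrophyte displacement, the upstream macrophyte collapse

Tracing upstream from the migratory carp collapse: the migratory carp collapse ← the riparian mussel habitat loss ← the frog displacement ← the native crayfish population decline ← the planktonic macrophyte displacement.
A separate upstream branch: the migratory carp collapse ← the upstream macrophyte collapse.
Each of those chain origins has no stated cause.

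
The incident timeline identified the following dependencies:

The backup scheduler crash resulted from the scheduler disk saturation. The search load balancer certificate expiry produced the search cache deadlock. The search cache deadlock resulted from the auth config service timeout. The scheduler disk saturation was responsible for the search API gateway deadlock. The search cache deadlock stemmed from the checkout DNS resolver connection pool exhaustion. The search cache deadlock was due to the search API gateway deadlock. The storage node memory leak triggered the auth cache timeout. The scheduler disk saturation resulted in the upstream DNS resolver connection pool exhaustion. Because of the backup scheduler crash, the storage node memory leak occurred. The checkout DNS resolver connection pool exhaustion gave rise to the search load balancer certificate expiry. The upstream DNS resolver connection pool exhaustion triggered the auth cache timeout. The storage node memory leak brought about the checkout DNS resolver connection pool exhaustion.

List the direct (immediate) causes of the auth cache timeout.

Upstream contributors include the scheduler disk saturation, the backup scheduler crash, but only the storage node memory leak, the upstream DNS resolver connection pool exhaustion feed directly into the auth cache timeout.

the storage node memory leak, the upstream DNS resolver connection pool exhaustion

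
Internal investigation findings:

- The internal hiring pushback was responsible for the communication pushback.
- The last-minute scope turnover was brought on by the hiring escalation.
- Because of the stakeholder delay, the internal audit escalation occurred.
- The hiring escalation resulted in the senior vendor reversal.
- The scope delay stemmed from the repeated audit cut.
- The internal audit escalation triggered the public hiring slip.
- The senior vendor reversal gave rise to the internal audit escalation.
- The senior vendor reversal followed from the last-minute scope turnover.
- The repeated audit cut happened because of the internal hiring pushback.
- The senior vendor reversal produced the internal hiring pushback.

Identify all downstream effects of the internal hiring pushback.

the communication pushback, the repeated audit cut, the scope delay

Direct effects: the repeated audit cut, the communication pushback.
2 steps out: the scope delay.
Not reachable from it: the hiring escalation, the last-minute scope turnover, the senior vendor reversal, the stakeholder delay, the internal audit escalation, the public hiring slip.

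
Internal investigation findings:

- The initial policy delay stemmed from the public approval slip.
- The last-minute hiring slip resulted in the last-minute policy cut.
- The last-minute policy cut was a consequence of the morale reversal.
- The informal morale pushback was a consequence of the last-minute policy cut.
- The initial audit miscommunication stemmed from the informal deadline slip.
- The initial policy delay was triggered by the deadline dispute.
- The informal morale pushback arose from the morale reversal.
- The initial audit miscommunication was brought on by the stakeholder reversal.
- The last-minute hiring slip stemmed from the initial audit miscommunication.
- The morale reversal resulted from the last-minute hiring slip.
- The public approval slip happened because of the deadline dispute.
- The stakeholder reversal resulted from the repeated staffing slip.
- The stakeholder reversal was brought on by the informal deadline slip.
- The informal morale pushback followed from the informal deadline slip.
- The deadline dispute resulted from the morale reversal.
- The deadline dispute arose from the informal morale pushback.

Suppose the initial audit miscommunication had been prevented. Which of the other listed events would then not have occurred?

Downstream of the initial audit miscommunication: the last-minute hiring slip, the morale reversal, the last-minute policy cut, the informal morale pushback, the deadline dispute, the public approval slip, the initial policy delay.
Of those, still caused via another path: the informal morale pushback, the deadline dispute, the public approval slip, the initial policy delay.
The remainder have no surviving cause.

the last-minute hiring slip, the last-minute policy cut, the morale reversal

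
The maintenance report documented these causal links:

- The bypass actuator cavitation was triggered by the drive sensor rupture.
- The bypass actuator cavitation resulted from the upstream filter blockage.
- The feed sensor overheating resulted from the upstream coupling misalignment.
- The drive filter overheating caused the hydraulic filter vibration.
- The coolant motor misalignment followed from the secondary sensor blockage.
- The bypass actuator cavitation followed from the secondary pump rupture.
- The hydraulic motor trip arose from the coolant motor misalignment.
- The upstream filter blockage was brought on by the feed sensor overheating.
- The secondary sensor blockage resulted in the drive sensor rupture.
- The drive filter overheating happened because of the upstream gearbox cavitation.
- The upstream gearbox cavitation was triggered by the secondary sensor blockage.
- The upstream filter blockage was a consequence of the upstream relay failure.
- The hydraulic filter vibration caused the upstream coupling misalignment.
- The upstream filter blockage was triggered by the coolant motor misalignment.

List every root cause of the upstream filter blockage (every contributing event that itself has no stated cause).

the secondary sensor blockage, the upstream relay failure

Tracing upstream from the upstream filter blockage: the upstream filter blockage ← the coolant motor misalignment ← the secondary sensor blockage.
A separate upstream branch: the upstream filter blockage ← the upstream relay failure.
Each of those chain origins has no stated cause.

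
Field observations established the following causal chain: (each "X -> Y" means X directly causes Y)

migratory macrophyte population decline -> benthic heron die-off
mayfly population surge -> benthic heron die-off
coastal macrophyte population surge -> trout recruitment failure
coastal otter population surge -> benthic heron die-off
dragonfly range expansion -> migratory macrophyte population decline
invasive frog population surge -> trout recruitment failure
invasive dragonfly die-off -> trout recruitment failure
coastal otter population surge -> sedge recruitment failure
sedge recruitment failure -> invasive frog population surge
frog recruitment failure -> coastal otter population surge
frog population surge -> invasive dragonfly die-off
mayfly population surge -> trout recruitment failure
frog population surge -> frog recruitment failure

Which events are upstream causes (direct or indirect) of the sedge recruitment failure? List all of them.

the coastal otter population surge, the frog population surge, the frog recruitment failure

Immediate cause of the sedge recruitment failure: the coastal otter population surge.
Further upstream: the frog population surge, the frog recruitment failure.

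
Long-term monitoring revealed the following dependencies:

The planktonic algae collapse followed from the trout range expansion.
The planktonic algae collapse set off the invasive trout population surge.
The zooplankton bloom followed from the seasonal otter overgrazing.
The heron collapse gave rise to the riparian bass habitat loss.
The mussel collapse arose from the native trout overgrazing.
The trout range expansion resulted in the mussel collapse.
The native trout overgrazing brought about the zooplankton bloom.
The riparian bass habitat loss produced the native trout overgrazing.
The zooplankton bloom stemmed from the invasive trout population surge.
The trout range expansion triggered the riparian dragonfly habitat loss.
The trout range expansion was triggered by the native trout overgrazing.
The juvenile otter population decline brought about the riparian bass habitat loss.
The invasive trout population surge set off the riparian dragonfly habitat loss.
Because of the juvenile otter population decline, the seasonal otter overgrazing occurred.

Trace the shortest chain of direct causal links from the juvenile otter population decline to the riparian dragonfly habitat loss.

the juvenile otter population decline → the riparian bass habitat loss → the native trout overgrazing → the trout range expansion → the riparian dragonfly habitat loss

the juvenile otter population decline → the riparian bass habitat loss
the riparian bass habitat loss → the native trout overgrazing
the native trout overgrazing → the trout range expansion
the trout range expansion → the riparian dragonfly habitat loss
Length: 4 steps.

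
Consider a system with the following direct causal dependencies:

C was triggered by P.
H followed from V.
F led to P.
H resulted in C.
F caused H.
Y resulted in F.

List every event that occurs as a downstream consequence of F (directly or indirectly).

Direct effects: H, P.
2 steps out: C.
Not reachable from it: Y, V.

C, H, P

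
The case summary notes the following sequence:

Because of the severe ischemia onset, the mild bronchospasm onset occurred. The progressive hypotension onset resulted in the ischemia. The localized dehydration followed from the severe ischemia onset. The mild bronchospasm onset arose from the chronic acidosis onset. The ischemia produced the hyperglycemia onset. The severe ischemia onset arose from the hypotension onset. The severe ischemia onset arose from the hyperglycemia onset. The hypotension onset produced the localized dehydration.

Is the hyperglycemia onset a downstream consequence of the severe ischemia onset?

No

The severe ischemia onset leads to the mild bronchospasm onset, the localized dehydration; the hyperglycemia onset is not among them.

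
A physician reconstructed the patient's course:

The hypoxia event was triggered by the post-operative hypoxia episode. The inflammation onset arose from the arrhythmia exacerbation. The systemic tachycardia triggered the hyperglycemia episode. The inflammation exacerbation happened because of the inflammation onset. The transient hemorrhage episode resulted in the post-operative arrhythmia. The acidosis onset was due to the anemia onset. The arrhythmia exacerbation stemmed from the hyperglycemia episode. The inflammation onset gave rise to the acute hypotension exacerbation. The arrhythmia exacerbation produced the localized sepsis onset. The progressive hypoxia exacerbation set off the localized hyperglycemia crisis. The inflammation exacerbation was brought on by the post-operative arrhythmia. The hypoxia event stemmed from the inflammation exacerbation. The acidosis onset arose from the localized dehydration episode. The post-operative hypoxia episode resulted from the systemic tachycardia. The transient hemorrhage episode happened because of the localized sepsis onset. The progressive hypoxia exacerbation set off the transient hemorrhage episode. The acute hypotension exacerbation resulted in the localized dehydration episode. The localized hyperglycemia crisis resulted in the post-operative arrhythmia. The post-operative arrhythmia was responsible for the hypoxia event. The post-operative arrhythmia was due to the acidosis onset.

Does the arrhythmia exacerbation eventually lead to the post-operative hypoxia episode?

The arrhythmia exacerbation leads to the localized sepsis onset, the inflammation onset, the acute hypotension exacerbation, the localized dehydration episode, the transient hemorrhage episode, the acidosis onset, the post-operative arrhythmia, the inflammation exacerbation, the hypoxia event; the post-operative hypoxia episode is not among them.

No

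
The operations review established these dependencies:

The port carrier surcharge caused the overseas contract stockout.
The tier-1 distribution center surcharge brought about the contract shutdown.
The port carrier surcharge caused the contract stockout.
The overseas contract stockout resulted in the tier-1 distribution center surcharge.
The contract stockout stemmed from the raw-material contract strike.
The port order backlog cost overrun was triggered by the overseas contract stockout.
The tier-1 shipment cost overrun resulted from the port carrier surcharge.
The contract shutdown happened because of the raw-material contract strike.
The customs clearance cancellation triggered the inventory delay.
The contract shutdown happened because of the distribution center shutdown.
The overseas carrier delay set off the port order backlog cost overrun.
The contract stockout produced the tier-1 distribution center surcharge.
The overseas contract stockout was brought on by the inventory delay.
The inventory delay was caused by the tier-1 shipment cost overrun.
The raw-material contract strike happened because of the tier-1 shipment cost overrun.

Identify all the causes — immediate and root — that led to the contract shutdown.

the contract stockout, the customs clearance cancellation, the distribution center shutdown, the inventory delay, the overseas contract stockout, the port carrier surcharge, the raw-material contract strike, the tier-1 distribution center surcharge, the tier-1 shipment cost overrun

Immediate causes of the contract shutdown: the raw-material contract strike, the tier-1 distribution center surcharge, the distribution center shutdown.
Further upstream: the customs clearance cancellation, the port carrier surcharge, the tier-1 shipment cost overrun, the inventory delay, the overseas contract stockout, the contract stockout.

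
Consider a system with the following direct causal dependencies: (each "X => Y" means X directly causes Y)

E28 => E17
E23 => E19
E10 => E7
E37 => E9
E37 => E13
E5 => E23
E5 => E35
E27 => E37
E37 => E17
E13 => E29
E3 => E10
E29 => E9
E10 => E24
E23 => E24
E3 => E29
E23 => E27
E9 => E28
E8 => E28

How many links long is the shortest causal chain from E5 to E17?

Shortest chain: E5 → E23 → E27 → E37 → E17.

4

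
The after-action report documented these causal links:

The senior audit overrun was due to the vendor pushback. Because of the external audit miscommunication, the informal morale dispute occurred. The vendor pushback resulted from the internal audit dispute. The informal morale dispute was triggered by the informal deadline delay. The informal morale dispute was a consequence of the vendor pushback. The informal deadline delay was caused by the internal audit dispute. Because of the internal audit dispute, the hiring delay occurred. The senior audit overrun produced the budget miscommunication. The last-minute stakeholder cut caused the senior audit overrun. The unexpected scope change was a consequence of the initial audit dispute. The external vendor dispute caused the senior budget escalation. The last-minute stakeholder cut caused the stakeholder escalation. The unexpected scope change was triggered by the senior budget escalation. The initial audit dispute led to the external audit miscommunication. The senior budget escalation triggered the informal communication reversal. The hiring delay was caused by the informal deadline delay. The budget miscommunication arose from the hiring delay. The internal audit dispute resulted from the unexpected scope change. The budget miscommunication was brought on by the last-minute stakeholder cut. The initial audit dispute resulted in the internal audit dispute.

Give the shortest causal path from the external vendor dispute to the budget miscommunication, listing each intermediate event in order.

the external vendor dispute → the senior budget escalation → the unexpected scope change → the internal audit dispute → the hiring delay → the budget miscommunication

the external vendor dispute → the senior budget escalation
the senior budget escalation → the unexpected scope change
the unexpected scope change → the internal audit dispute
the internal audit dispute → the hiring delay
the hiring delay → the budget miscommunication
Length: 5 steps.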